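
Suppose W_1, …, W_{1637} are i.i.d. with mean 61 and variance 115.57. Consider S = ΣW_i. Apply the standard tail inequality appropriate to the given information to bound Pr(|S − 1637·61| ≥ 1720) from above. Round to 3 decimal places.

0.064

With mean and variance of each term known, Chebyshev's inequality bounds the deviation of the sum (or sample mean).
Var(S) = n·Var(W_i) = 1637·115.57 = 189188.09.
Chebyshev: Pr(|S − 1637·61| ≥ 1720) ≤ Var(S)/1720² = 189188.09/2958400 = 0.0639.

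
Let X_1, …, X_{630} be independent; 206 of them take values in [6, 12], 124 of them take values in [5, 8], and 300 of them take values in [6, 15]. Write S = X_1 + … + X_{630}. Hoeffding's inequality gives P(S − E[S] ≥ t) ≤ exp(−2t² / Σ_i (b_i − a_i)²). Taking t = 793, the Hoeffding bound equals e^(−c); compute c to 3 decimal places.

Σ(b_i − a_i)² = 206·6² + 124·3² + 300·9² = 32832.
c = 2t² / 32832 = 2·793² / 32832 = 38.3071.

38.307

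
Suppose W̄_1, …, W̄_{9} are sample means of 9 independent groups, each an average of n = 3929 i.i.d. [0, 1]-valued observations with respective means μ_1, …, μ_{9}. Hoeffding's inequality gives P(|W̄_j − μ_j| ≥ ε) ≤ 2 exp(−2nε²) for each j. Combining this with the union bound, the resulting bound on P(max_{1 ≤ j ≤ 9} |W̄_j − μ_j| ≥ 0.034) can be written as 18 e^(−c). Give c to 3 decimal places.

Union bound over the 9 events: P(max_{1 ≤ j ≤ 9} |W̄_j − μ_j| ≥ 0.034) ≤ 9·2·exp(−2nε²) = 18 exp(−2·3929·0.034²).
So c = 2·3929·0.034² = 9.0838.

9.084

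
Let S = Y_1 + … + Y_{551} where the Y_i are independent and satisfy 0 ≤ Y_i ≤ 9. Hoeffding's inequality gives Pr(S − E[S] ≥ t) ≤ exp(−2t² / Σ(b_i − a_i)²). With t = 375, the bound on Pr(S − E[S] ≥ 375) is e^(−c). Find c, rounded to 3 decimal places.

6.302

Σ(b_i − a_i)² = 551·(9)² = 44631.
c = 2t²/44631 = 2·375²/44631 = 6.3017.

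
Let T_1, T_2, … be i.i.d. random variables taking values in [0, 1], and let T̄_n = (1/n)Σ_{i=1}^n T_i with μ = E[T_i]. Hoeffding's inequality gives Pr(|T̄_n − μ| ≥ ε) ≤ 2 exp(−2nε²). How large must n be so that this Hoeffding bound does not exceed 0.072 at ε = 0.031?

Require 2·exp(−2nε²) ≤ 0.072, i.e. 2nε² ≥ ln(2/0.072) = 3.324236.
So n ≥ 3.324236 / (2·0.031²) = 1729.571.
The smallest integer n is 1730.

1730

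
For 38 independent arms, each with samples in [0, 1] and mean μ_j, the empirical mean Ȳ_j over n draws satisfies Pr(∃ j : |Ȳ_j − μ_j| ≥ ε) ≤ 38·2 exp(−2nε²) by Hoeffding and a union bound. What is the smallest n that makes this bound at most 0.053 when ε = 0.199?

Need 2·38·exp(−2nε²) ≤ 0.053, i.e. exp(−2nε²) ≤ 0.053/76.
So 2nε² ≥ ln(76/0.053) = 7.268197.
Hence n ≥ 7.268197/(2·0.199²) = 91.768.
The smallest integer n is 92.

92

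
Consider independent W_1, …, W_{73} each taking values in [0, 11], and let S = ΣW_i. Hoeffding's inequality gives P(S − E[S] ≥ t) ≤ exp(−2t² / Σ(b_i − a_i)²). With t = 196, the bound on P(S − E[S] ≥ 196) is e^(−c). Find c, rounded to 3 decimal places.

Σ(b_i − a_i)² = 73·(11)² = 8833.
c = 2t²/8833 = 2·196²/8833 = 8.6983.

8.698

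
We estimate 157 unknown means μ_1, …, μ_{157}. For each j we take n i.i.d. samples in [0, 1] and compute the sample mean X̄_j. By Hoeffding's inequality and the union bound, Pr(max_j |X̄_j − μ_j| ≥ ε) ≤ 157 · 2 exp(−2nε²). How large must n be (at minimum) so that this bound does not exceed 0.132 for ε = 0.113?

305

Need 2·157·exp(−2nε²) ≤ 0.132, i.e. exp(−2nε²) ≤ 0.132/314.
So 2nε² ≥ ln(314/0.132) = 7.774346.
Hence n ≥ 7.774346/(2·0.113²) = 304.423.
The smallest integer n is 305.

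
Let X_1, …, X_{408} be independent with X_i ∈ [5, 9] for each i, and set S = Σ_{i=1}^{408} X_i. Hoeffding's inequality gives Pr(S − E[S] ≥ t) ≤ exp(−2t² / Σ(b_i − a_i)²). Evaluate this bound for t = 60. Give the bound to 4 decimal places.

Σ(b_i − a_i)² = 408·(4)² = 6528.
Exponent = 2·60²/6528 = 1.1029.
Bound = exp(−1.1029) = 0.33189.

0.3319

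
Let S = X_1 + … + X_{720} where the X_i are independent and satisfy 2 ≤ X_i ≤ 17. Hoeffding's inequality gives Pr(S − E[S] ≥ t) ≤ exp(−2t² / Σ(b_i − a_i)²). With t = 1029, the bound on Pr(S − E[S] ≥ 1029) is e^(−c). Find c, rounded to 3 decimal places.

13.072

Σ(b_i − a_i)² = 720·(15)² = 162000.
c = 2t²/162000 = 2·1029²/162000 = 13.0721.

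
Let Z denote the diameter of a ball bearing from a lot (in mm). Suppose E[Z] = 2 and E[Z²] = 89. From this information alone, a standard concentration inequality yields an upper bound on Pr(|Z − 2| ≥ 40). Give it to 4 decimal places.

The first two moments determine the variance, so Chebyshev's inequality is the sharpest standard bound available.
Var(Z) = E[Z²] − (E[Z])² = 89 − 4 = 85.
Chebyshev's inequality: Pr(|Z − μ| ≥ t) ≤ Var(Z)/t² = 85/1600 = 0.0531.

0.0531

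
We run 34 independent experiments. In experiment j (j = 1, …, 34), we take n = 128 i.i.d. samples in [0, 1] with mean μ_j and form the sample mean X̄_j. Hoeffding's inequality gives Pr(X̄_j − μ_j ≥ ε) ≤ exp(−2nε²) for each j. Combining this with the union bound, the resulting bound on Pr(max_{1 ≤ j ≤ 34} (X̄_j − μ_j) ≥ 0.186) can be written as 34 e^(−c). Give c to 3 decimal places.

Union bound over the 34 events: Pr(max_{1 ≤ j ≤ 34} (X̄_j − μ_j) ≥ 0.186) ≤ 34·exp(−2nε²) = 34 exp(−2·128·0.186²).
So c = 2·128·0.186² = 8.8566.

8.857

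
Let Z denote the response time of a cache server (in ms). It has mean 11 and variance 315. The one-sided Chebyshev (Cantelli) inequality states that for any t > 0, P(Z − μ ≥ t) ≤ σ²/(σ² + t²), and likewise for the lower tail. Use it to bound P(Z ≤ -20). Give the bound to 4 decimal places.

0.2469

Here σ² = 315 and t = 31, so σ² + t² = 1276.
Cantelli's bound: 315/1276 = 0.2469.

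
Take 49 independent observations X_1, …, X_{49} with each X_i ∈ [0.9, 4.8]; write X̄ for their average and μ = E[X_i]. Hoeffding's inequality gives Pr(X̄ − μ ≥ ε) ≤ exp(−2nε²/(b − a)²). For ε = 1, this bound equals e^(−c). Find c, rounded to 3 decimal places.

c = 2nε²/(b − a)² = 2·49·1² / 3.9² = 6.4431.

6.443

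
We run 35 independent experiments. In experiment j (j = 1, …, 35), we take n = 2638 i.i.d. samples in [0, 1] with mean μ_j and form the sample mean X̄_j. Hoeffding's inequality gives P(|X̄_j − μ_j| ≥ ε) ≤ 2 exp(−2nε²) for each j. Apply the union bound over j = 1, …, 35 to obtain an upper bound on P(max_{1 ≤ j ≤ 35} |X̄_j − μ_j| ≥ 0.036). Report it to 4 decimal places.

Per-experiment Hoeffding bound: 2·exp(−2·2638·0.036²) = 2·exp(−6.83770) = 0.0021451.
Union bound over 35 events: 35·0.0021451 = 0.07508.

0.0751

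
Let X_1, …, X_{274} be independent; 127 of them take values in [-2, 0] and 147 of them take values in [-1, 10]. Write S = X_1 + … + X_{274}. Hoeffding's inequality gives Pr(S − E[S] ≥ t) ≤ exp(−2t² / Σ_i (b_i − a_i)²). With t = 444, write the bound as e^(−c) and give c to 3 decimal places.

Σ(b_i − a_i)² = 127·2² + 147·11² = 18295.
c = 2t² / 18295 = 2·444² / 18295 = 21.5508.

21.551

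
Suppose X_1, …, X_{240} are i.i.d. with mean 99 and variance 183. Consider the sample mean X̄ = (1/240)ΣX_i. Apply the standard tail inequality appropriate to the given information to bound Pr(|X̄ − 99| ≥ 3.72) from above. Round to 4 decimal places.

0.0551

With mean and variance of each term known, Chebyshev's inequality bounds the deviation of the sum (or sample mean).
Var(X̄) = Var(X_i)/n = 183/240 = 0.7625.
Chebyshev: Pr(|X̄ − 99| ≥ 3.72) ≤ Var(X̄)/(3.72)² = 183/(240·3.72²) = 0.0551.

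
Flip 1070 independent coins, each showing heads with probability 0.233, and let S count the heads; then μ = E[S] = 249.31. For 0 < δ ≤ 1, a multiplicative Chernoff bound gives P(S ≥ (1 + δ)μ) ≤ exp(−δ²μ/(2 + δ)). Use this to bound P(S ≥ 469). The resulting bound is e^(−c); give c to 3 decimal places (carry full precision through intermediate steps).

67.191

Write 469 = (1 + δ)μ, so δ = 469/249.31 − 1 = 0.8811921…
Then the exponent is δ²μ/(2 + δ) = (469 − μ)² / (μ·(2 + δ)) = 67.190623.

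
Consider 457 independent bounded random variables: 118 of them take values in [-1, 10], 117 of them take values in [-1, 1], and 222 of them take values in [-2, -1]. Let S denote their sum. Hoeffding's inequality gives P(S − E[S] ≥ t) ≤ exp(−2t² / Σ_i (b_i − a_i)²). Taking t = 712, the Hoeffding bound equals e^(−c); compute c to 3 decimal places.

Σ(b_i − a_i)² = 118·11² + 117·2² + 222·1² = 14968.
c = 2t² / 14968 = 2·712² / 14968 = 67.7370.

67.737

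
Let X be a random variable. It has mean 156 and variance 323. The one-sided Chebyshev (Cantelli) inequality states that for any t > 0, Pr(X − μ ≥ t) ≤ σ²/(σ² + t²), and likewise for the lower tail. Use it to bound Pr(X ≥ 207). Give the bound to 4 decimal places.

0.1105

Here σ² = 323 and t = 51, so σ² + t² = 2924.
Cantelli's bound: 323/2924 = 0.1105.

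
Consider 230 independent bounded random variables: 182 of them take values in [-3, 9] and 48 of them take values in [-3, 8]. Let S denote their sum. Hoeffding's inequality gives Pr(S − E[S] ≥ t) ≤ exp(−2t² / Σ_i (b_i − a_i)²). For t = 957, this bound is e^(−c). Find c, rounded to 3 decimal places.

Σ(b_i − a_i)² = 182·12² + 48·11² = 32016.
c = 2t² / 32016 = 2·957² / 32016 = 57.2120.

57.212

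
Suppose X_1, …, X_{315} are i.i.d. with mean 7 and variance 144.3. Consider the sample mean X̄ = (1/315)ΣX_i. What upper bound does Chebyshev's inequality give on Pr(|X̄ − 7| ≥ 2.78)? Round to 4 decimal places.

0.0593

Var(X̄) = Var(X_i)/n = 144.3/315 = 0.4581.
Chebyshev: Pr(|X̄ − 7| ≥ 2.78) ≤ Var(X̄)/(2.78)² = 144.3/(315·2.78²) = 0.0593.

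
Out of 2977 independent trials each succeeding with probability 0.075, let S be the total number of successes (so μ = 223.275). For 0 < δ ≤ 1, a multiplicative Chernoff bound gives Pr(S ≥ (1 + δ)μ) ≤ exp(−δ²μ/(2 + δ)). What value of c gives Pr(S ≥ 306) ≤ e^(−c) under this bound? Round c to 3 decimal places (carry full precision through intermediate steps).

12.930

Write 306 = (1 + δ)μ, so δ = 306/223.275 − 1 = 0.3705072…
Then the exponent is δ²μ/(2 + δ) = (306 − μ)² / (μ·(2 + δ)) = 12.929811.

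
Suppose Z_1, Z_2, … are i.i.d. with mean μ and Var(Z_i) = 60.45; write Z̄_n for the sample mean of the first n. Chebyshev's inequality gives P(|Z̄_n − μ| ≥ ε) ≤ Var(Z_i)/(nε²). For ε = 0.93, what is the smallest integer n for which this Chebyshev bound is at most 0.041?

1705

Require 60.45/(n·0.93²) ≤ 0.041, i.e. n ≥ 60.45/(0.041·0.93²) = 1704.694.
The smallest integer n is 1705.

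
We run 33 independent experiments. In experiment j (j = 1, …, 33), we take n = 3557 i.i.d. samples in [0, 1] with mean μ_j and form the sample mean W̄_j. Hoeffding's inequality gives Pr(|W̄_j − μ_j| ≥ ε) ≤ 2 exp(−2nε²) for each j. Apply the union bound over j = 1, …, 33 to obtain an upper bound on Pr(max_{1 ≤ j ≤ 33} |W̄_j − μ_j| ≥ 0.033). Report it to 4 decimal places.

0.0285

Per-experiment Hoeffding bound: 2·exp(−2·3557·0.033²) = 2·exp(−7.74715) = 0.00086395.
Union bound over 33 events: 33·0.00086395 = 0.02851.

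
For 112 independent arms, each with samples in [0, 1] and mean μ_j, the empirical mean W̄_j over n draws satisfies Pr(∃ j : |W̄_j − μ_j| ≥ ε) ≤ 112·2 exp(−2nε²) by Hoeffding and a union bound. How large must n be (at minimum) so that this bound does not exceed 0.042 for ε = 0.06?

Need 2·112·exp(−2nε²) ≤ 0.042, i.e. exp(−2nε²) ≤ 0.042/224.
So 2nε² ≥ ln(224/0.042) = 8.581732.
Hence n ≥ 8.581732/(2·0.06²) = 1191.907.
The smallest integer n is 1192.

1192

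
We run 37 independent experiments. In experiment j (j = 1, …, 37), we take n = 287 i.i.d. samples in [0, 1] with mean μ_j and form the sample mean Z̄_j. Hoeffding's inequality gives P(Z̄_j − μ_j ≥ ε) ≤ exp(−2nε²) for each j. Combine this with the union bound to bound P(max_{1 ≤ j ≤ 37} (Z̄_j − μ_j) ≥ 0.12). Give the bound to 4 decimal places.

0.0095

Per-experiment Hoeffding bound: exp(−2·287·0.12²) = exp(−8.26560) = 0.00025721.
Union bound over 37 events: 37·0.00025721 = 0.00952.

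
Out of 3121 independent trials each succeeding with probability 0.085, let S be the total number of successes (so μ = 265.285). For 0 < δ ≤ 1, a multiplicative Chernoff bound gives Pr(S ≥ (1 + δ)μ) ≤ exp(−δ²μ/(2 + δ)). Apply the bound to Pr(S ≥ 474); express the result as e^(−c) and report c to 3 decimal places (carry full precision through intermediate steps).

Write 474 = (1 + δ)μ, so δ = 474/265.285 − 1 = 0.7867576…
Then the exponent is δ²μ/(2 + δ) = (474 − μ)² / (μ·(2 + δ)) = 58.924435.

58.924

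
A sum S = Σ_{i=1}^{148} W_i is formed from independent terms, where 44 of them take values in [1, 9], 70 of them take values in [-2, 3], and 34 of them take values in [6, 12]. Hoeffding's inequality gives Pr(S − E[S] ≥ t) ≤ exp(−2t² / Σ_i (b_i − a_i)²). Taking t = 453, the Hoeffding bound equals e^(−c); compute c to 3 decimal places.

Σ(b_i − a_i)² = 44·8² + 70·5² + 34·6² = 5790.
c = 2t² / 5790 = 2·453² / 5790 = 70.8839.

70.884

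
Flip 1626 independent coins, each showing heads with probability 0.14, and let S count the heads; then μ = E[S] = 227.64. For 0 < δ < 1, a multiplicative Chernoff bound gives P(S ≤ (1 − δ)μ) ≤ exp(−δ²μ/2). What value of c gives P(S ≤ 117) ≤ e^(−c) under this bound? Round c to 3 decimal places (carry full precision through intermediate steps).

26.887

Write 117 = (1 − δ)μ, so δ = 1 − 117/227.64 = 0.4860306…
Then the exponent is δ²μ/2 = (μ − 117)²/(2μ) = 26.887211.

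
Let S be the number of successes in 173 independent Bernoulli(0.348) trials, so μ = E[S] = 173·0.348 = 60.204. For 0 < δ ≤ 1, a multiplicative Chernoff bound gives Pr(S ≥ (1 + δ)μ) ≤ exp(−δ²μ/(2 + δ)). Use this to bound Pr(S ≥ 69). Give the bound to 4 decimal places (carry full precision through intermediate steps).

Write 69 = (1 + δ)μ, so δ = 69/60.204 − 1 = 0.1461032…
Then the exponent is δ²μ/(2 + δ) = (69 − μ)² / (μ·(2 + δ)) = 0.598817.
Bound = exp(−0.598817) = 0.54946.

0.5495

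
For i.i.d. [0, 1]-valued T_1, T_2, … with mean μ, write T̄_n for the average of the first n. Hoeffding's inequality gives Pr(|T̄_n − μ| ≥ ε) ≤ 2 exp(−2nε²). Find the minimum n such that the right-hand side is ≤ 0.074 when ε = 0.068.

Require 2·exp(−2nε²) ≤ 0.074, i.e. 2nε² ≥ ln(2/0.074) = 3.296837.
So n ≥ 3.296837 / (2·0.068²) = 356.492.
The smallest integer n is 357.

357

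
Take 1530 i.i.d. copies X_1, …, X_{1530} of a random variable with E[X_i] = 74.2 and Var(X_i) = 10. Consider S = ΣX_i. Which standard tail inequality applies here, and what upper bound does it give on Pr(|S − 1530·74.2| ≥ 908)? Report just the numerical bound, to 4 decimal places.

0.0186

With mean and variance of each term known, Chebyshev's inequality bounds the deviation of the sum (or sample mean).
Var(S) = n·Var(X_i) = 1530·10 = 15300.
Chebyshev: Pr(|S − 1530·74.2| ≥ 908) ≤ Var(S)/908² = 15300/824464 = 0.0186.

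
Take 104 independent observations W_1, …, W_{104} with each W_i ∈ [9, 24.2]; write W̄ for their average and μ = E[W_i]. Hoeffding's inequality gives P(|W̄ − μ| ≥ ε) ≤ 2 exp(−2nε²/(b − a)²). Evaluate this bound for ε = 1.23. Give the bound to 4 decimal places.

Exponent: 2nε²/(b − a)² = 2·104·1.23² / 15.2² = 1.36203.
Bound = 2·exp(−1.36203) = 0.51228.

0.5123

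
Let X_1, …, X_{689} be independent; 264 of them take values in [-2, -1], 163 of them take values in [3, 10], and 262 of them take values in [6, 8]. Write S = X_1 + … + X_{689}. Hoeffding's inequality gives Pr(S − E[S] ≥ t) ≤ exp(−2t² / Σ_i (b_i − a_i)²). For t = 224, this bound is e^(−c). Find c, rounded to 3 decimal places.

10.792

Σ(b_i − a_i)² = 264·1² + 163·7² + 262·2² = 9299.
c = 2t² / 9299 = 2·224² / 9299 = 10.7917.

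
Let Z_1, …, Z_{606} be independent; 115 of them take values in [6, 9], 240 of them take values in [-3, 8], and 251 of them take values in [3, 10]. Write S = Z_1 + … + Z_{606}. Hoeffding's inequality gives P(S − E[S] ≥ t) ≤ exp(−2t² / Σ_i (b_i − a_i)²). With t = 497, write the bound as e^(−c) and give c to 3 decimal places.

11.659

Σ(b_i − a_i)² = 115·3² + 240·11² + 251·7² = 42374.
c = 2t² / 42374 = 2·497² / 42374 = 11.6585.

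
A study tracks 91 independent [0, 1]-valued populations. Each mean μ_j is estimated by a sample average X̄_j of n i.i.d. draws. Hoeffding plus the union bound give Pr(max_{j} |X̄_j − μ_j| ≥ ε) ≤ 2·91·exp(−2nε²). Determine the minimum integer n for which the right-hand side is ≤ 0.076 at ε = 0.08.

Need 2·91·exp(−2nε²) ≤ 0.076, i.e. exp(−2nε²) ≤ 0.076/182.
So 2nε² ≥ ln(182/0.076) = 7.781029.
Hence n ≥ 7.781029/(2·0.08²) = 607.893.
The smallest integer n is 608.

608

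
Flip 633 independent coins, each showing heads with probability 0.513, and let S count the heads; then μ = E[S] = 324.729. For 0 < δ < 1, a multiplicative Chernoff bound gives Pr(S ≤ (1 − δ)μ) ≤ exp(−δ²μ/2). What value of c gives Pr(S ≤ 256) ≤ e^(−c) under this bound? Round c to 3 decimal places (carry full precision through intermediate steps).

7.273

Write 256 = (1 − δ)μ, so δ = 1 − 256/324.729 = 0.2116503…
Then the exponent is δ²μ/2 = (μ − 256)²/(2μ) = 7.273258.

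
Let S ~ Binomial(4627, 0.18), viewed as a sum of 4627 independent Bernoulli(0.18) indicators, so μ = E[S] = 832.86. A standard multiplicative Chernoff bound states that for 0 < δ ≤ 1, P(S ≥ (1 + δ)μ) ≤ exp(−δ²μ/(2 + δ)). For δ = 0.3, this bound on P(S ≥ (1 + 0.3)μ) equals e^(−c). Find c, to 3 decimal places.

32.590

c = δ²μ/(2 + δ) = 0.3²·832.86/(2 + 0.3) = 32.5902.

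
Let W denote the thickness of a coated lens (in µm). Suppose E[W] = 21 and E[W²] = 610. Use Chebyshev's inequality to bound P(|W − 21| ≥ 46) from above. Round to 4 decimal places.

0.0799

Var(W) = E[W²] − (E[W])² = 610 − 441 = 169.
Chebyshev's inequality: P(|W − μ| ≥ t) ≤ Var(W)/t² = 169/2116 = 0.0799.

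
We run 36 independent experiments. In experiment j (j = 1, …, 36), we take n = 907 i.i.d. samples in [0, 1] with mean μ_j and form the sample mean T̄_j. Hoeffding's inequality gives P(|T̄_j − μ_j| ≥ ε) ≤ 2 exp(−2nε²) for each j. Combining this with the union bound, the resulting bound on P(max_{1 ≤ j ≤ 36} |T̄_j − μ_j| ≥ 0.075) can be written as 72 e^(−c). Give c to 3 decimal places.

10.204

Union bound over the 36 events: P(max_{1 ≤ j ≤ 36} |T̄_j − μ_j| ≥ 0.075) ≤ 36·2·exp(−2nε²) = 72 exp(−2·907·0.075²).
So c = 2·907·0.075² = 10.2037.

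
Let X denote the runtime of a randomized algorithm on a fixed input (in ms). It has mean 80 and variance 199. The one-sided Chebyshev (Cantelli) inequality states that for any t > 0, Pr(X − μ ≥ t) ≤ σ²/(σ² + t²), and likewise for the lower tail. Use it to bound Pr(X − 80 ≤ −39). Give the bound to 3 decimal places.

Here σ² = 199 and t = 39, so σ² + t² = 1720.
Cantelli's bound: 199/1720 = 0.1157.

0.116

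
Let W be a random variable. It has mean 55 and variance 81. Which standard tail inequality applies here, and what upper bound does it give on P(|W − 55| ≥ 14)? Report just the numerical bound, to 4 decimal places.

Mean and variance are known, so Chebyshev's inequality applies.
Chebyshev: P(|W − μ| ≥ t) ≤ Var(W)/t².
Bound = 81 / 196 = 0.4133.

0.4133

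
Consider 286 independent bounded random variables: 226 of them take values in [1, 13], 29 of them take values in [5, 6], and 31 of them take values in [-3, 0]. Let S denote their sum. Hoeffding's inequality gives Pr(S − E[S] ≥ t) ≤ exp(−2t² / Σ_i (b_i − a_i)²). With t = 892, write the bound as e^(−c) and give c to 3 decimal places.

Σ(b_i − a_i)² = 226·12² + 29·1² + 31·3² = 32852.
c = 2t² / 32852 = 2·892² / 32852 = 48.4393.

48.439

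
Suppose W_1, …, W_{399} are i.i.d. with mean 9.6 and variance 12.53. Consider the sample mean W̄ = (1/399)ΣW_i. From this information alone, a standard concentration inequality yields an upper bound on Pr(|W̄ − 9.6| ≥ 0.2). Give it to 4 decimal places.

0.7851

With mean and variance of each term known, Chebyshev's inequality bounds the deviation of the sum (or sample mean).
Var(W̄) = Var(W_i)/n = 12.53/399 = 0.031404.
Chebyshev: Pr(|W̄ − 9.6| ≥ 0.2) ≤ Var(W̄)/(0.2)² = 12.53/(399·0.2²) = 0.7851.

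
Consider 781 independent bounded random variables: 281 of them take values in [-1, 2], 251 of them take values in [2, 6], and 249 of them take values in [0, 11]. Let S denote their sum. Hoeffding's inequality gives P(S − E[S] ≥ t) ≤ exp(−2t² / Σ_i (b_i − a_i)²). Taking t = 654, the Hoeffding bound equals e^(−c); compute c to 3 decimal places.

23.325

Σ(b_i − a_i)² = 281·3² + 251·4² + 249·11² = 36674.
c = 2t² / 36674 = 2·654² / 36674 = 23.3253.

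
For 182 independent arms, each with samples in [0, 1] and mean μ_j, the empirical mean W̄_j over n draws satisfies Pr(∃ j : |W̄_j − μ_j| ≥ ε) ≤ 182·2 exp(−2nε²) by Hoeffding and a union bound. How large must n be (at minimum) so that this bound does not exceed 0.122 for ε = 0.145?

Need 2·182·exp(−2nε²) ≤ 0.122, i.e. exp(−2nε²) ≤ 0.122/364.
So 2nε² ≥ ln(364/0.122) = 8.000888.
Hence n ≥ 8.000888/(2·0.145²) = 190.271.
The smallest integer n is 191.

191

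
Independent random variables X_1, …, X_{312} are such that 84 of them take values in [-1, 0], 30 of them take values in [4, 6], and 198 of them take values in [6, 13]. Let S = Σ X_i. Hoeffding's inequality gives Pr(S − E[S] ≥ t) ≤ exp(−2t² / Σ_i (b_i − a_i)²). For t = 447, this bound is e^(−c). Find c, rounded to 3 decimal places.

40.341

Σ(b_i − a_i)² = 84·1² + 30·2² + 198·7² = 9906.
c = 2t² / 9906 = 2·447² / 9906 = 40.3410.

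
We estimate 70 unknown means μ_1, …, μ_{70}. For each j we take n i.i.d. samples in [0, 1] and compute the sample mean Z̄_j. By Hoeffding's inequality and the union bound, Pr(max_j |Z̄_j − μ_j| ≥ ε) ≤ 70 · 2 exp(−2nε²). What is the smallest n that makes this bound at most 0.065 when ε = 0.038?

2658

Need 2·70·exp(−2nε²) ≤ 0.065, i.e. exp(−2nε²) ≤ 0.065/140.
So 2nε² ≥ ln(140/0.065) = 7.675010.
Hence n ≥ 7.675010/(2·0.038²) = 2657.552.
The smallest integer n is 2658.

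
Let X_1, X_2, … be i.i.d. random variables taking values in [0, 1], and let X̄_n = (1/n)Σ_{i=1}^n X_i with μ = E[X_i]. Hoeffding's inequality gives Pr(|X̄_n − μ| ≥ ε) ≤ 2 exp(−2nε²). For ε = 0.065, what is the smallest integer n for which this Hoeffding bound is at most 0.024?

Require 2·exp(−2nε²) ≤ 0.024, i.e. 2nε² ≥ ln(2/0.024) = 4.422849.
So n ≥ 4.422849 / (2·0.065²) = 523.414.
The smallest integer n is 524.

524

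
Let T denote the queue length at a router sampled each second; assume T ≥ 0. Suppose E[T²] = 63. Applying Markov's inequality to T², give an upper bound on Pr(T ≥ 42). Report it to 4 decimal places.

Since T ≥ 0, the event {T ≥ 42} is the same as {T² ≥ 1764}.
Markov's inequality applied to T² gives Pr(T² ≥ 1764) ≤ E[T²]/1764 = 63/1764 = 0.0357.

0.0357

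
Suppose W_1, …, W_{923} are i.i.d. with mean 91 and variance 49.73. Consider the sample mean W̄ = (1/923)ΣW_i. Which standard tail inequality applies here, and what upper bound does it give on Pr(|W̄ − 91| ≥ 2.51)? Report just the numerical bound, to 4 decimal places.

0.0086

With mean and variance of each term known, Chebyshev's inequality bounds the deviation of the sum (or sample mean).
Var(W̄) = Var(W_i)/n = 49.73/923 = 0.053879.
Chebyshev: Pr(|W̄ − 91| ≥ 2.51) ≤ Var(W̄)/(2.51)² = 49.73/(923·2.51²) = 0.0086.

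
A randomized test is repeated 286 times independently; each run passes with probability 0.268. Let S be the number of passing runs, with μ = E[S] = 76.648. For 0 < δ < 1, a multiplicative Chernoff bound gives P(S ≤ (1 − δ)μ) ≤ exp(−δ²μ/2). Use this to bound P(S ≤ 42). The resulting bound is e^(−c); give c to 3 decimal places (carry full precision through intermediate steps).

7.831

Write 42 = (1 − δ)μ, so δ = 1 − 42/76.648 = 0.4520405…
Then the exponent is δ²μ/2 = (μ − 42)²/(2μ) = 7.831150.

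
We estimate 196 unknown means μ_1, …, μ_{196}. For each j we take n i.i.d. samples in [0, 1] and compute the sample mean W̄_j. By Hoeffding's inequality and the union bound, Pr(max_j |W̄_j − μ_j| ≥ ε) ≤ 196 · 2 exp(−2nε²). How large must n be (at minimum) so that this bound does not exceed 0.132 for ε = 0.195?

Need 2·196·exp(−2nε²) ≤ 0.132, i.e. exp(−2nε²) ≤ 0.132/392.
So 2nε² ≥ ln(392/0.132) = 7.996215.
Hence n ≥ 7.996215/(2·0.195²) = 105.144.
The smallest integer n is 106.

106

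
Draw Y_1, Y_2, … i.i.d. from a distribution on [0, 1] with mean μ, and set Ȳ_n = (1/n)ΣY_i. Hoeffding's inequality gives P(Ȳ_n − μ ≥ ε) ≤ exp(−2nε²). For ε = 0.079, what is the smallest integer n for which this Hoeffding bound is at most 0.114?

174

Require exp(−2nε²) ≤ 0.114, i.e. 2nε² ≥ ln(1/0.114) = 2.171557.
So n ≥ 2.171557 / (2·0.079²) = 173.975.
The smallest integer n is 174.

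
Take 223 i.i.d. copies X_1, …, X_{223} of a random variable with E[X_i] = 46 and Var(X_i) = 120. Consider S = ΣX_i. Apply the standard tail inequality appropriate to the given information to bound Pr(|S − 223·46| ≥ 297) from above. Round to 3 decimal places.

With mean and variance of each term known, Chebyshev's inequality bounds the deviation of the sum (or sample mean).
Var(S) = n·Var(X_i) = 223·120 = 26760.
Chebyshev: Pr(|S − 223·46| ≥ 297) ≤ Var(S)/297² = 26760/88209 = 0.3034.

0.303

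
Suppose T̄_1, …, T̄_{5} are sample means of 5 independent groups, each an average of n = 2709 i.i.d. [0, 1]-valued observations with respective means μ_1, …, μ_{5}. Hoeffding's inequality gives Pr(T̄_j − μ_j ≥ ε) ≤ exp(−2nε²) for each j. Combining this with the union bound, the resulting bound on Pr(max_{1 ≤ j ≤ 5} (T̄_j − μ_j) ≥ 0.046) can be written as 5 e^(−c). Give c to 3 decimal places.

Union bound over the 5 events: Pr(max_{1 ≤ j ≤ 5} (T̄_j − μ_j) ≥ 0.046) ≤ 5·exp(−2nε²) = 5 exp(−2·2709·0.046²).
So c = 2·2709·0.046² = 11.4645.

11.464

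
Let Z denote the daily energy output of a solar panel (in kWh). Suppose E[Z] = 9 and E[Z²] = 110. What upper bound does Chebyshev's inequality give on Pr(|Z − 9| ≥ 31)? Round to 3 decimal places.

Var(Z) = E[Z²] − (E[Z])² = 110 − 81 = 29.
Chebyshev's inequality: Pr(|Z − μ| ≥ t) ≤ Var(Z)/t² = 29/961 = 0.0302.

0.030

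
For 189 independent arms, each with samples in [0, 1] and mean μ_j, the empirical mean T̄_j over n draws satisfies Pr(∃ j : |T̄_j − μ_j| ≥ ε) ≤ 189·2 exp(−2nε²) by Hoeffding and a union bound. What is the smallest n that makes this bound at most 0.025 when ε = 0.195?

Need 2·189·exp(−2nε²) ≤ 0.025, i.e. exp(−2nε²) ≤ 0.025/378.
So 2nε² ≥ ln(378/0.025) = 9.623774.
Hence n ≥ 9.623774/(2·0.195²) = 126.545.
The smallest integer n is 127.

127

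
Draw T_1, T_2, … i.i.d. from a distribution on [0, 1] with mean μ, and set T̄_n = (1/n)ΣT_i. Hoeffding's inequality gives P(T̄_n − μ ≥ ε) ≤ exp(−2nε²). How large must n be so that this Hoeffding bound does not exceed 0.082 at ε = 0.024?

Require exp(−2nε²) ≤ 0.082, i.e. 2nε² ≥ ln(1/0.082) = 2.501036.
So n ≥ 2.501036 / (2·0.024²) = 2171.038.
The smallest integer n is 2172.

2172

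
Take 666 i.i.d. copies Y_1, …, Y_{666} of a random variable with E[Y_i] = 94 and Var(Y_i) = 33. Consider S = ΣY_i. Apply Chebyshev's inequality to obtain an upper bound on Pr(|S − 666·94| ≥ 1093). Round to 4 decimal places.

Var(S) = n·Var(Y_i) = 666·33 = 21978.
Chebyshev: Pr(|S − 666·94| ≥ 1093) ≤ Var(S)/1093² = 21978/1194649 = 0.0184.

0.0184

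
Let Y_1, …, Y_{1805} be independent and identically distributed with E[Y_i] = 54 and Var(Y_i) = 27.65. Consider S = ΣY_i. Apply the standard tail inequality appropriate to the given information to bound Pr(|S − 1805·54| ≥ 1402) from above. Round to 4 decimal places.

0.0254

With mean and variance of each term known, Chebyshev's inequality bounds the deviation of the sum (or sample mean).
Var(S) = n·Var(Y_i) = 1805·27.65 = 49908.25.
Chebyshev: Pr(|S − 1805·54| ≥ 1402) ≤ Var(S)/1402² = 49908.25/1965604 = 0.0254.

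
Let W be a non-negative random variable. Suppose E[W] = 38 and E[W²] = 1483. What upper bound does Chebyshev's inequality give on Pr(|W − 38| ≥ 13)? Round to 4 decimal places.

Var(W) = E[W²] − (E[W])² = 1483 − 1444 = 39.
Chebyshev's inequality: Pr(|W − μ| ≥ t) ≤ Var(W)/t² = 39/169 = 0.2308.

0.2308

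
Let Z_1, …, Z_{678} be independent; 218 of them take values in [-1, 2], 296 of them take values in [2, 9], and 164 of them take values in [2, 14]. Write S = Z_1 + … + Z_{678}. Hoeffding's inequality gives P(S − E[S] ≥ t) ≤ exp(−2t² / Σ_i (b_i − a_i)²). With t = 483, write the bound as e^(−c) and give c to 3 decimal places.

11.641

Σ(b_i − a_i)² = 218·3² + 296·7² + 164·12² = 40082.
c = 2t² / 40082 = 2·483² / 40082 = 11.6406.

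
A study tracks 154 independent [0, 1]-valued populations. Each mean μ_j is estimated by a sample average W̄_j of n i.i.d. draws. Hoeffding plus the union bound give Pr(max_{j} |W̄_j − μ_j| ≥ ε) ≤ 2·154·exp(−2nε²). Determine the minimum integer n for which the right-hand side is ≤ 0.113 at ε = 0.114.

305

Need 2·154·exp(−2nε²) ≤ 0.113, i.e. exp(−2nε²) ≤ 0.113/308.
So 2nε² ≥ ln(308/0.113) = 7.910467.
Hence n ≥ 7.910467/(2·0.114²) = 304.342.
The smallest integer n is 305.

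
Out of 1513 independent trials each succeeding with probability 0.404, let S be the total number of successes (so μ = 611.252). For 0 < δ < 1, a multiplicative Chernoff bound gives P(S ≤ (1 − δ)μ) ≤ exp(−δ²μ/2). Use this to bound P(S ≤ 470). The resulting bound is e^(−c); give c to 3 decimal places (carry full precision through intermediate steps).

16.321

Write 470 = (1 − δ)μ, so δ = 1 − 470/611.252 = 0.2310864…
Then the exponent is δ²μ/2 = (μ − 470)²/(2μ) = 16.320705.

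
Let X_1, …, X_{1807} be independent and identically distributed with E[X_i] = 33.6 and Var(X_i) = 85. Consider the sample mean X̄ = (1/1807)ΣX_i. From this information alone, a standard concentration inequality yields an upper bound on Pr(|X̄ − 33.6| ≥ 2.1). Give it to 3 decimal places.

With mean and variance of each term known, Chebyshev's inequality bounds the deviation of the sum (or sample mean).
Var(X̄) = Var(X_i)/n = 85/1807 = 0.047039.
Chebyshev: Pr(|X̄ − 33.6| ≥ 2.1) ≤ Var(X̄)/(2.1)² = 85/(1807·2.1²) = 0.0107.

0.011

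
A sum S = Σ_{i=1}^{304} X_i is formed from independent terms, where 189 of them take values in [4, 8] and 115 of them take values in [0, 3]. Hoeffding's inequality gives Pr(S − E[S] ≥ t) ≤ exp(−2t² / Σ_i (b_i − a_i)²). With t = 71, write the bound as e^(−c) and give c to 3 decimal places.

Σ(b_i − a_i)² = 189·4² + 115·3² = 4059.
c = 2t² / 4059 = 2·71² / 4059 = 2.4839.

2.484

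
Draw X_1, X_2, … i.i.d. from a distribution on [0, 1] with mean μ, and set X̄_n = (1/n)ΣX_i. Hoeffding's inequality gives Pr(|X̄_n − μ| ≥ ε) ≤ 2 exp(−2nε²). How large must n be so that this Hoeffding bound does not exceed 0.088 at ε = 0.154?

Require 2·exp(−2nε²) ≤ 0.088, i.e. 2nε² ≥ ln(2/0.088) = 3.123566.
So n ≥ 3.123566 / (2·0.154²) = 65.854.
The smallest integer n is 66.

66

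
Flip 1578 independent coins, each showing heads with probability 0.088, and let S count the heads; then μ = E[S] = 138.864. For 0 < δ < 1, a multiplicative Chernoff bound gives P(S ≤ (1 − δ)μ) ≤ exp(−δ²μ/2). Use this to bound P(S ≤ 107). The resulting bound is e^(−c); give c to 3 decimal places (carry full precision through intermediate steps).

3.656

Write 107 = (1 − δ)μ, so δ = 1 − 107/138.864 = 0.2294619…
Then the exponent is δ²μ/2 = (μ − 107)²/(2μ) = 3.655787.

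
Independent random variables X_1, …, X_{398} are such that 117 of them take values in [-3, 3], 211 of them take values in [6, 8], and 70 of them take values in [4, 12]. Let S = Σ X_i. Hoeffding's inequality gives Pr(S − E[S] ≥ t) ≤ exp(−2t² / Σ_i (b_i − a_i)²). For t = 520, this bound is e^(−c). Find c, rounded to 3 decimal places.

Σ(b_i − a_i)² = 117·6² + 211·2² + 70·8² = 9536.
c = 2t² / 9536 = 2·520² / 9536 = 56.7114.

56.711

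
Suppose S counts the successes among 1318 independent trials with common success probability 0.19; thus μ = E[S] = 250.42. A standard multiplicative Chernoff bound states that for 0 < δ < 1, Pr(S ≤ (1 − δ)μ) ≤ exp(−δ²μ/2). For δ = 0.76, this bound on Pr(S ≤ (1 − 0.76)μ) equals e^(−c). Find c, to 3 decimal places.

c = δ²μ/2 = 0.76²·250.42/2 = 72.3213.

72.321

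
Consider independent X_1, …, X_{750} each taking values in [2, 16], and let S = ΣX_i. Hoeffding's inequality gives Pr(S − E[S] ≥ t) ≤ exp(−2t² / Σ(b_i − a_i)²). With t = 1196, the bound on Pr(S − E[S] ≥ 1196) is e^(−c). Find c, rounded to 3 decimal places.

Σ(b_i − a_i)² = 750·(14)² = 147000.
c = 2t²/147000 = 2·1196²/147000 = 19.4614.

19.461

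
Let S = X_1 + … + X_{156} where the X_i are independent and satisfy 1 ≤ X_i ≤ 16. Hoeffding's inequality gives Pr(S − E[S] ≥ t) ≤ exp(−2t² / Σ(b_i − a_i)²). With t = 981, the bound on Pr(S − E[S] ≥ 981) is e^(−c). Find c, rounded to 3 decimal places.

54.835

Σ(b_i − a_i)² = 156·(15)² = 35100.
c = 2t²/35100 = 2·981²/35100 = 54.8354.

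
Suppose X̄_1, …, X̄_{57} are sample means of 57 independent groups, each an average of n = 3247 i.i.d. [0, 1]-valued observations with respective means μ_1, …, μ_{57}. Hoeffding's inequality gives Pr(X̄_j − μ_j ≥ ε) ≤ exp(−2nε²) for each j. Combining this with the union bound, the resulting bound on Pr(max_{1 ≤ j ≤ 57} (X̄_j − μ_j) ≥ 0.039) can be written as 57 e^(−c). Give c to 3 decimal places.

Union bound over the 57 events: Pr(max_{1 ≤ j ≤ 57} (X̄_j − μ_j) ≥ 0.039) ≤ 57·exp(−2nε²) = 57 exp(−2·3247·0.039²).
So c = 2·3247·0.039² = 9.8774.

9.877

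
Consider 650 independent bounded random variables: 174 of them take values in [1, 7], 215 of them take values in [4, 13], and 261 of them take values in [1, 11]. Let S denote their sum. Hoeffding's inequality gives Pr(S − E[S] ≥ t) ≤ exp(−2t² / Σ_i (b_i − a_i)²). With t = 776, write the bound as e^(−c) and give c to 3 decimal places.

24.194

Σ(b_i − a_i)² = 174·6² + 215·9² + 261·10² = 49779.
c = 2t² / 49779 = 2·776² / 49779 = 24.1940.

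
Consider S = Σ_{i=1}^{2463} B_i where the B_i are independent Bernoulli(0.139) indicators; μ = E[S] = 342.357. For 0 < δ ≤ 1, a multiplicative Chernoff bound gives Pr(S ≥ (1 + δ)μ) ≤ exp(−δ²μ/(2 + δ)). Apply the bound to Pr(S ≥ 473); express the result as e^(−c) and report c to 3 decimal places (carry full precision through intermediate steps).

Write 473 = (1 + δ)μ, so δ = 473/342.357 − 1 = 0.3815987…
Then the exponent is δ²μ/(2 + δ) = (473 − μ)² / (μ·(2 + δ)) = 20.932663.

20.933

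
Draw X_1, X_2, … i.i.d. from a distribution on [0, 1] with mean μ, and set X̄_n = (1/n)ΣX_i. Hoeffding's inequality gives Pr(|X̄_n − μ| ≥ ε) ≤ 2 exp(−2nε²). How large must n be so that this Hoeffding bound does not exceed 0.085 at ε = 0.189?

Require 2·exp(−2nε²) ≤ 0.085, i.e. 2nε² ≥ ln(2/0.085) = 3.158251.
So n ≥ 3.158251 / (2·0.189²) = 44.207.
The smallest integer n is 45.

45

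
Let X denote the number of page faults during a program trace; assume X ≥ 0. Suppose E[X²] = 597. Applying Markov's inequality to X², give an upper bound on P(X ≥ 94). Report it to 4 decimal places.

Since X ≥ 0, the event {X ≥ 94} is the same as {X² ≥ 8836}.
Markov's inequality applied to X² gives P(X² ≥ 8836) ≤ E[X²]/8836 = 597/8836 = 0.0676.

0.0676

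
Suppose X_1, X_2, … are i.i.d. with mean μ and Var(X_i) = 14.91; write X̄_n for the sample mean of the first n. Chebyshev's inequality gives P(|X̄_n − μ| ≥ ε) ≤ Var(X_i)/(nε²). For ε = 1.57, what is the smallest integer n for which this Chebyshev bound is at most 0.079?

Require 14.91/(n·1.57²) ≤ 0.079, i.e. n ≥ 14.91/(0.079·1.57²) = 76.569.
The smallest integer n is 77.

77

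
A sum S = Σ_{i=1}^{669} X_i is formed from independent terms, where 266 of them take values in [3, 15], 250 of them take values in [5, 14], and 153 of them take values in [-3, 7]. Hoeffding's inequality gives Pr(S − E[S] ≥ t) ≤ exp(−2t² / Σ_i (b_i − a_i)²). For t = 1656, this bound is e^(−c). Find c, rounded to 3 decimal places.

74.264

Σ(b_i − a_i)² = 266·12² + 250·9² + 153·10² = 73854.
c = 2t² / 73854 = 2·1656² / 73854 = 74.2637.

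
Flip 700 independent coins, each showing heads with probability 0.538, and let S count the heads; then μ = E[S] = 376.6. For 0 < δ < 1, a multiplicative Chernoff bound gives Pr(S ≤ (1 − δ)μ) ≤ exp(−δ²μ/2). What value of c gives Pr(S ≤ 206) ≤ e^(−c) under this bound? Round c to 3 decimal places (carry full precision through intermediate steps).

Write 206 = (1 − δ)μ, so δ = 1 − 206/376.6 = 0.4530005…
Then the exponent is δ²μ/2 = (μ − 206)²/(2μ) = 38.640945.

38.641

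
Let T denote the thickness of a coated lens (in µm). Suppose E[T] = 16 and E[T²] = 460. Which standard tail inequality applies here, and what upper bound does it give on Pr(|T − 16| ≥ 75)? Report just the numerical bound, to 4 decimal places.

The first two moments determine the variance, so Chebyshev's inequality is the sharpest standard bound available.
Var(T) = E[T²] − (E[T])² = 460 − 256 = 204.
Chebyshev's inequality: Pr(|T − μ| ≥ t) ≤ Var(T)/t² = 204/5625 = 0.0363.

0.0363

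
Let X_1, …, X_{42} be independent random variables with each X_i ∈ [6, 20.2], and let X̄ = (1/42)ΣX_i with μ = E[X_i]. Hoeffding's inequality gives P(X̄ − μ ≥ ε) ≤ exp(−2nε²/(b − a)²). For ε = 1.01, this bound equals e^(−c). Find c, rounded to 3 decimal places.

c = 2nε²/(b − a)² = 2·42·1.01² / 14.2² = 0.4250.

0.425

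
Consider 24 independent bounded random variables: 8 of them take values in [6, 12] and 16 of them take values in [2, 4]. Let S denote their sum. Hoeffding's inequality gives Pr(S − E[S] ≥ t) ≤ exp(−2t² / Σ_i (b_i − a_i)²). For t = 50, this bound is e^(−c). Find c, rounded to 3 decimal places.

Σ(b_i − a_i)² = 8·6² + 16·2² = 352.
c = 2t² / 352 = 2·50² / 352 = 14.2045.

14.205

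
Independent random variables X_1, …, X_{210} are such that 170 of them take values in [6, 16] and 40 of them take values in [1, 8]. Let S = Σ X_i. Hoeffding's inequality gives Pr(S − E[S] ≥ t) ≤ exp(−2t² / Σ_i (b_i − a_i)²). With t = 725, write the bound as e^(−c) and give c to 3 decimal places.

Σ(b_i − a_i)² = 170·10² + 40·7² = 18960.
c = 2t² / 18960 = 2·725² / 18960 = 55.4457.

55.446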